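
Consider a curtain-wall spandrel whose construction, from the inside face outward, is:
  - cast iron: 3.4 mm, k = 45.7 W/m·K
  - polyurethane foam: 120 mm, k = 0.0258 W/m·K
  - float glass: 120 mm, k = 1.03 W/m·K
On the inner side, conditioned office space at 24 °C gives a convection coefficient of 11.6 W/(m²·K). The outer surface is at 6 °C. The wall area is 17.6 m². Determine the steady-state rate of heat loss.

Q ≈ 65.3 W

Model the wall as resistances in series:
R_inner film = 1/(h_i·A) = 1/(11.6×17.6) = 0.004898 K/W
R_cast iron = L/(kA) = 0.0034/(45.7×17.6) = 4.227×10^-6 K/W
R_polyurethane foam = L/(kA) = 0.12/(0.0258×17.6) = 0.2643 K/W
R_float glass = L/(kA) = 0.12/(1.03×17.6) = 0.00662 K/W
R_total = 0.2758 K/W
Q = ΔT / R_total = 18 / 0.2758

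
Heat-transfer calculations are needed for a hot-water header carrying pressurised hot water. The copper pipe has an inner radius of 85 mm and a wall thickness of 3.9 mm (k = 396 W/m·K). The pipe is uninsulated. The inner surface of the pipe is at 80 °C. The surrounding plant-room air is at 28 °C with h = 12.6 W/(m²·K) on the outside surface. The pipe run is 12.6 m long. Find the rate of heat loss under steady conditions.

Q ≈ 4610 W

Per-layer cylindrical resistances, series-summed:
R_copper pipe wall = ln(88.9/85)/(2π×396×12.6) = 1.431×10^-6 K/W
R_outer film = 1/(h_o·2πr_oL) = 1/(12.6×2π×0.0889×12.6) = 0.01128 K/W
R_total = 0.01128 K/W
Q = ΔT/R_total = 52/0.01128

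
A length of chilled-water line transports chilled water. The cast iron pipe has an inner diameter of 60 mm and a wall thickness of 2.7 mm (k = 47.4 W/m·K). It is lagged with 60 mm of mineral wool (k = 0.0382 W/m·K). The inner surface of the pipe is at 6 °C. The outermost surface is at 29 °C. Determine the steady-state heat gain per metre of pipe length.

Treating each annulus and film as a series resistance:
R_cast iron pipe wall = ln(32.7/30)/(2π×47.4×1) = 2.894×10^-4 K/W
R_mineral wool = ln(92.7/32.7)/(2π×0.0382×1) = 4.341 K/W
R_total = 4.342 K/W
Q = ΔT/R_total = 23/4.342

q′ ≈ 5.3 W/m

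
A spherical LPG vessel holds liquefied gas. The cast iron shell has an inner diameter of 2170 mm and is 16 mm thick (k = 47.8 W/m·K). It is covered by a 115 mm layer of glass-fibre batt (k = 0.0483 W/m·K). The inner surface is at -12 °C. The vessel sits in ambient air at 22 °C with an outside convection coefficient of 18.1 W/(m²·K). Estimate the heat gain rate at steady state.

Q ≈ 235 W

For a spherical shell R = (1/r₁ − 1/r₂)/(4πk); film R = 1/(h·4πr²). In series:
R_cast iron shell = (1/1.085 − 1/1.101)/(4π×47.8) = 2.23×10^-5 K/W
R_glass-fibre batt = (1/1.101 − 1/1.216)/(4π×0.0483) = 0.1415 K/W
R_outer film = 1/(h·4πr_o²) = 1/(18.1×4π×1.216²) = 0.002973 K/W
R_total = 0.1445 K/W
Q = ΔT/R_total = 34/0.1445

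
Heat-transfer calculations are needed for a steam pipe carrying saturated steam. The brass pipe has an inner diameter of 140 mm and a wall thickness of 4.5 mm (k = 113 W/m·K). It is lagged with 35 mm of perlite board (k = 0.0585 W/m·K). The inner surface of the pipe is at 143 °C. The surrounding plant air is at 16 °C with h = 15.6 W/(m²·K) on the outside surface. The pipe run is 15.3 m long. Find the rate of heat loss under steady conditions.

Treating each annulus and film as a series resistance:
R_brass pipe wall = ln(74.5/70)/(2π×113×15.3) = 5.735×10^-6 K/W
R_perlite board = ln(109.5/74.5)/(2π×0.0585×15.3) = 0.06848 K/W
R_outer film = 1/(h_o·2πr_oL) = 1/(15.6×2π×0.1095×15.3) = 0.00609 K/W
R_total = 0.07458 K/W
Q = ΔT/R_total = 127/0.07458

Q ≈ 1700 W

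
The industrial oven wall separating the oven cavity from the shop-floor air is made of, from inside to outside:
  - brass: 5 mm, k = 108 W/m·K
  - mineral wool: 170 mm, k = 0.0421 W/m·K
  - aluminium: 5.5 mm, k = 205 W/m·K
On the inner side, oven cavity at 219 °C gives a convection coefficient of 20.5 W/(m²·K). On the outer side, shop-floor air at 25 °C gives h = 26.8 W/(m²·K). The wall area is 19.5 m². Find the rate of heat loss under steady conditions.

Treating each layer as a thermal resistance in series:
R_inner film = 1/(h_i·A) = 1/(20.5×19.5) = 0.002502 K/W
R_brass = L/(kA) = 0.005/(108×19.5) = 2.374×10^-6 K/W
R_mineral wool = L/(kA) = 0.17/(0.0421×19.5) = 0.2071 K/W
R_aluminium = L/(kA) = 0.0055/(205×19.5) = 1.376×10^-6 K/W
R_outer film = 1/(h_o·A) = 1/(26.8×19.5) = 0.001914 K/W
R_total = 0.2115 K/W
Q = ΔT / R_total = 194 / 0.2115

Q ≈ 917 W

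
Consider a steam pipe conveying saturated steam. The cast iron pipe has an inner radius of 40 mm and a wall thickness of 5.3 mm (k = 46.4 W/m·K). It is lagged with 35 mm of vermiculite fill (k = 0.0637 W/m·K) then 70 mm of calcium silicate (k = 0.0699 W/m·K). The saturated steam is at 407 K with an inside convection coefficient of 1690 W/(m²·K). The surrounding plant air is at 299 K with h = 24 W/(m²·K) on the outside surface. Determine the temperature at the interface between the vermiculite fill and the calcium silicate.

Cylindrical conduction, so R = ln(r₂/r₁)/(2πkL) per layer, in series:
R_inner film = 1/(h_i·2πr₁L) = 1/(1690×2π×0.04×1) = 0.002354 K/W
R_cast iron pipe wall = ln(45.3/40)/(2π×46.4×1) = 4.268×10^-4 K/W
R_vermiculite fill = ln(80.3/45.3)/(2π×0.0637×1) = 1.43 K/W
R_calcium silicate = ln(150.3/80.3)/(2π×0.0699×1) = 1.427 K/W
R_outer film = 1/(h_o·2πr_oL) = 1/(24×2π×0.1503×1) = 0.04412 K/W
R_total = 2.905 K/W
Q = ΔT/R_total = 108/2.905
Q = 37.2 W/m
T_interface = T_inner − Q·ΣR(inner→interface) = 407 − 37.2×1.433

T ≈ 354 K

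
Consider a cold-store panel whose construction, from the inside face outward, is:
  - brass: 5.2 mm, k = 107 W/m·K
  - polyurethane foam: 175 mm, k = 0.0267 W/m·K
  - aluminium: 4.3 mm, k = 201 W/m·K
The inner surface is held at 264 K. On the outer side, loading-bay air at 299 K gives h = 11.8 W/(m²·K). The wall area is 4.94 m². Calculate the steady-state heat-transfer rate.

Q ≈ 26 W

Model the wall as resistances in series:
R_brass = L/(kA) = 0.0052/(107×4.94) = 9.838×10^-6 K/W
R_polyurethane foam = L/(kA) = 0.175/(0.0267×4.94) = 1.327 K/W
R_aluminium = L/(kA) = 0.0043/(201×4.94) = 4.331×10^-6 K/W
R_outer film = 1/(h_o·A) = 1/(11.8×4.94) = 0.01716 K/W
R_total = 1.344 K/W
Q = ΔT / R_total = 35 / 1.344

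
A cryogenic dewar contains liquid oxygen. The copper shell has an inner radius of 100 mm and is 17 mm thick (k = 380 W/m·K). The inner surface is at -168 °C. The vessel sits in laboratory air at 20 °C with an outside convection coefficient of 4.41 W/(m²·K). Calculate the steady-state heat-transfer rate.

Radial (spherical) resistances in series:
R_copper shell = (1/0.1 − 1/0.117)/(4π×380) = 3.043×10^-4 K/W
R_outer film = 1/(h·4πr_o²) = 1/(4.41×4π×0.117²) = 1.318 K/W
R_total = 1.318 K/W
Q = ΔT/R_total = 188/1.318

Q ≈ 143 W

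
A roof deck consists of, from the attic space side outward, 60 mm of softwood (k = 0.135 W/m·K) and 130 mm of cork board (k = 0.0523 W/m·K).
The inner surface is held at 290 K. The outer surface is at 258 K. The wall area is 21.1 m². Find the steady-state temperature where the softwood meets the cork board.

T ≈ 285 K

Thermal resistances in series:
R_softwood = L/(kA) = 0.06/(0.135×21.1) = 0.02106 K/W
R_cork board = L/(kA) = 0.13/(0.0523×21.1) = 0.1178 K/W
R_total = 0.1389 K/W;  Q = ΔT/R_total = 32/0.1389 = 230.4 W
T_interface = T_inner − Q·ΣR(inner→interface) = 290 − 230×0.02106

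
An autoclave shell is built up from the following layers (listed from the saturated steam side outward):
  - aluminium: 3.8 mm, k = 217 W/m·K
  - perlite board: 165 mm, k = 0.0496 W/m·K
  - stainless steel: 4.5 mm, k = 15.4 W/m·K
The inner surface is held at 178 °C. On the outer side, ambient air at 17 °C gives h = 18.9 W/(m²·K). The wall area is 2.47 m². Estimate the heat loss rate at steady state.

Q ≈ 118 W

Using the resistance-network approach (series):
R_aluminium = L/(kA) = 0.0038/(217×2.47) = 7.09×10^-6 K/W
R_perlite board = L/(kA) = 0.165/(0.0496×2.47) = 1.347 K/W
R_stainless steel = L/(kA) = 0.0045/(15.4×2.47) = 1.183×10^-4 K/W
R_outer film = 1/(h_o·A) = 1/(18.9×2.47) = 0.02142 K/W
R_total = 1.368 K/W
Q = ΔT / R_total = 161 / 1.368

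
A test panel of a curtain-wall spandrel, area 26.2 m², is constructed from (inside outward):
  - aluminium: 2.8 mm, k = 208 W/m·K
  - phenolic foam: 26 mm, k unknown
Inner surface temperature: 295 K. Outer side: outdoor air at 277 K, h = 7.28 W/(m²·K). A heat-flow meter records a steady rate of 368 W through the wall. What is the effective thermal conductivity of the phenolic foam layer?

Using the resistance-network approach (series):
R_aluminium = L/(kA) = 0.0028/(208×26.2) = 5.138×10^-7 K/W
R_outer film = 1/(h_o·A) = 1/(7.28×26.2) = 0.005243 K/W
Sum of known resistances R_other = 0.005243 K/W
Total R = ΔT/Q = 18/368 = 0.04891 K/W
R_phenolic foam = R_total − R_other = 0.04367 K/W
k = L/(R·A) = 0.026/(0.04367×26.2)

k ≈ 0.0227 W/(m·K)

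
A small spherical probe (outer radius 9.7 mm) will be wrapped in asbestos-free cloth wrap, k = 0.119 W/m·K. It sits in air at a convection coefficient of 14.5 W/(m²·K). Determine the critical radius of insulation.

r_cr ≈ 16.4 mm

For a sphere r_cr = 2k/h = 2×0.119/14.5
r_cr = 16.4 mm; since the bare radius (9.7 mm) is below r_cr, adding a thin layer of insulation will *increase* heat loss.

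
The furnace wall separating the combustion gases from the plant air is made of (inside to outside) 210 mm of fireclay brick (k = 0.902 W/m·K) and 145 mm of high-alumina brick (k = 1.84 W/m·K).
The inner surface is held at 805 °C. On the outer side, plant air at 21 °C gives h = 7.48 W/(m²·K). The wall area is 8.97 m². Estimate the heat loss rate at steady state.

Q ≈ 15800 W

Series thermal resistances:
R_fireclay brick = L/(kA) = 0.21/(0.902×8.97) = 0.02595 K/W
R_high-alumina brick = L/(kA) = 0.145/(1.84×8.97) = 0.008785 K/W
R_outer film = 1/(h_o·A) = 1/(7.48×8.97) = 0.0149 K/W
R_total = 0.04964 K/W
Q = ΔT / R_total = 784 / 0.04964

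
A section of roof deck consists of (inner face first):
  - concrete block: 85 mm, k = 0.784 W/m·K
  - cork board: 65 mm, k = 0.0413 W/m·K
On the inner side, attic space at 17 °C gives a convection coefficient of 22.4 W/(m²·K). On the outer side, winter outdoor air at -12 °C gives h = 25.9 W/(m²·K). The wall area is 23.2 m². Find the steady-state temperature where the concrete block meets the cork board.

T ≈ 14.5 °C

Series thermal resistances:
R_inner film = 1/(h_i·A) = 1/(22.4×23.2) = 0.001924 K/W
R_concrete block = L/(kA) = 0.085/(0.784×23.2) = 0.004673 K/W
R_cork board = L/(kA) = 0.065/(0.0413×23.2) = 0.06784 K/W
R_outer film = 1/(h_o·A) = 1/(25.9×23.2) = 0.001664 K/W
R_total = 0.0761 K/W;  Q = ΔT/R_total = 29/0.0761 = 381.1 W
T_interface = T_inner − Q·ΣR(inner→interface) = 17 − 381×0.006597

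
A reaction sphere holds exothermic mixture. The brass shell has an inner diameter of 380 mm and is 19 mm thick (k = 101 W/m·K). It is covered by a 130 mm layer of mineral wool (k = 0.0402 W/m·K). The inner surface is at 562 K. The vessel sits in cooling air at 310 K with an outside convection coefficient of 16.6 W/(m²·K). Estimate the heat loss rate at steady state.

For a spherical shell R = (1/r₁ − 1/r₂)/(4πk); film R = 1/(h·4πr²). In series:
R_brass shell = (1/0.19 − 1/0.209)/(4π×101) = 3.77×10^-4 K/W
R_mineral wool = (1/0.209 − 1/0.339)/(4π×0.0402) = 3.632 K/W
R_outer film = 1/(h·4πr_o²) = 1/(16.6×4π×0.339²) = 0.04171 K/W
R_total = 3.674 K/W
Q = ΔT/R_total = 252/3.674

Q ≈ 68.6 W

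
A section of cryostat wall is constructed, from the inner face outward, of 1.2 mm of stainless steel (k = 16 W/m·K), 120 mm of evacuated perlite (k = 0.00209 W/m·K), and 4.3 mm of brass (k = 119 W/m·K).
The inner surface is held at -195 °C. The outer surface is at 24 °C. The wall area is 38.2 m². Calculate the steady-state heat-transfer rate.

Thermal resistances in series:
R_stainless steel = L/(kA) = 0.0012/(16×38.2) = 1.963×10^-6 K/W
R_evacuated perlite = L/(kA) = 0.12/(0.00209×38.2) = 1.503 K/W
R_brass = L/(kA) = 0.0043/(119×38.2) = 9.459×10^-7 K/W
R_total = 1.503 K/W
Q = ΔT / R_total = 219 / 1.503

Q ≈ 146 W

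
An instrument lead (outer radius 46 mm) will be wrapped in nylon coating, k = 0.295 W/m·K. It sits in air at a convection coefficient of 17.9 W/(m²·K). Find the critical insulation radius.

For a cylinder r_cr = k/h = 0.295/17.9
r_cr = 16.5 mm; since the bare radius (46 mm) is above r_cr, any added insulation will reduce heat loss.

r_cr ≈ 16.5 mm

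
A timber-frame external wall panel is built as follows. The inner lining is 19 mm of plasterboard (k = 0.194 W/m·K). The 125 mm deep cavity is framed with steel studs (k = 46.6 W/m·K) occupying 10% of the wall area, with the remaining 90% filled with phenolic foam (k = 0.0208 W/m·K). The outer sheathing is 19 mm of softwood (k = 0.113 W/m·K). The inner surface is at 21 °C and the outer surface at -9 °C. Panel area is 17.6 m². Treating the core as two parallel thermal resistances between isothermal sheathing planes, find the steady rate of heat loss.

Q ≈ 1800 W

Sheathing layers in series; stud and cavity paths in parallel between them.
R_inner = 0.019/(0.194×17.6) = 0.005565 K/W
R_stud  = 0.125/(46.6×0.1×17.6) = 0.001524 K/W
R_cav   = 0.125/(0.0208×0.9×17.6) = 0.3794 K/W
1/R_core = 1/R_stud + 1/R_cav → R_core = 0.001518 K/W
R_outer = 0.019/(0.113×17.6) = 0.009553 K/W
R_total = 0.01664 K/W
Q = ΔT/R_total = 30/0.01664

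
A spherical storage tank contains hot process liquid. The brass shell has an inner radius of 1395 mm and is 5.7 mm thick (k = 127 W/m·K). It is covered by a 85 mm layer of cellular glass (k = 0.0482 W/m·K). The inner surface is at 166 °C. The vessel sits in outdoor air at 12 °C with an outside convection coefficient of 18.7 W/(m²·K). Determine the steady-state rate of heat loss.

For a spherical shell R = (1/r₁ − 1/r₂)/(4πk); film R = 1/(h·4πr²). In series:
R_brass shell = (1/1.395 − 1/1.4007)/(4π×127) = 1.828×10^-6 K/W
R_cellular glass = (1/1.4007 − 1/1.4857)/(4π×0.0482) = 0.06744 K/W
R_outer film = 1/(h·4πr_o²) = 1/(18.7×4π×1.4857²) = 0.001928 K/W
R_total = 0.06936 K/W
Q = ΔT/R_total = 154/0.06936

Q ≈ 2220 W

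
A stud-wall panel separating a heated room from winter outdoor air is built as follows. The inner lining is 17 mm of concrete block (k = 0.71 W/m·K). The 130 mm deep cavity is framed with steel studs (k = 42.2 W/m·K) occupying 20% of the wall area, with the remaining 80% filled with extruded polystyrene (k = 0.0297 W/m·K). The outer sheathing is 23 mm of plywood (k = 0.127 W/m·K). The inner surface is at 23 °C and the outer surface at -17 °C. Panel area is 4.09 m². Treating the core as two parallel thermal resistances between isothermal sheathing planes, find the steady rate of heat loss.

Sheathing layers in series; stud and cavity paths in parallel between them.
R_inner = 0.017/(0.71×4.09) = 0.005854 K/W
R_stud  = 0.13/(42.2×0.2×4.09) = 0.003766 K/W
R_cav   = 0.13/(0.0297×0.8×4.09) = 1.338 K/W
1/R_core = 1/R_stud + 1/R_cav → R_core = 0.003755 K/W
R_outer = 0.023/(0.127×4.09) = 0.04428 K/W
R_total = 0.05389 K/W
Q = ΔT/R_total = 40/0.05389

Q ≈ 742 W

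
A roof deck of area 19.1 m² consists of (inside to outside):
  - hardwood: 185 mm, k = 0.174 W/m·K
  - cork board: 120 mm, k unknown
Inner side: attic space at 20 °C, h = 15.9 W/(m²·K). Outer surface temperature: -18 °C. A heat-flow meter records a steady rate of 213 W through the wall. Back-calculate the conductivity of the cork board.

k ≈ 0.0526 W/(m·K)

Using the resistance-network approach (series):
R_inner film = 1/(h_i·A) = 1/(15.9×19.1) = 0.003293 K/W
R_hardwood = L/(kA) = 0.185/(0.174×19.1) = 0.05567 K/W
Sum of known resistances R_other = 0.05896 K/W
Total R = ΔT/Q = 38/213 = 0.1784 K/W
R_cork board = R_total − R_other = 0.1194 K/W
k = L/(R·A) = 0.12/(0.1194×19.1)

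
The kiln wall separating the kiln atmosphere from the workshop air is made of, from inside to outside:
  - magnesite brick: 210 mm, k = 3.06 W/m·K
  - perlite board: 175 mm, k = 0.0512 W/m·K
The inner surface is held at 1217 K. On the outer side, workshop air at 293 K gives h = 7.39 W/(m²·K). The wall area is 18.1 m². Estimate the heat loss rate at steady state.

Series thermal resistances:
R_magnesite brick = L/(kA) = 0.21/(3.06×18.1) = 0.003792 K/W
R_perlite board = L/(kA) = 0.175/(0.0512×18.1) = 0.1888 K/W
R_outer film = 1/(h_o·A) = 1/(7.39×18.1) = 0.007476 K/W
R_total = 0.2001 K/W
Q = ΔT / R_total = 924 / 0.2001

Q ≈ 4620 W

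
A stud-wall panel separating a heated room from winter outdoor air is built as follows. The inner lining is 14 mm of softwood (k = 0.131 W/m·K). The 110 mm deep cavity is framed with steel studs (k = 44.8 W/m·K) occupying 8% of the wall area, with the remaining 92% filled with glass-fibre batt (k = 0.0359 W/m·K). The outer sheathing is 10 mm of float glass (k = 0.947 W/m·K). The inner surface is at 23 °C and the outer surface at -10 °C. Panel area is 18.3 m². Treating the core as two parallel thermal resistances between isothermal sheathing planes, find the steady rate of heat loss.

Q ≈ 4080 W

Sheathing layers in series; stud and cavity paths in parallel between them.
R_inner = 0.014/(0.131×18.3) = 0.00584 K/W
R_stud  = 0.11/(44.8×0.08×18.3) = 0.001677 K/W
R_cav   = 0.11/(0.0359×0.92×18.3) = 0.182 K/W
1/R_core = 1/R_stud + 1/R_cav → R_core = 0.001662 K/W
R_outer = 0.01/(0.947×18.3) = 5.77×10^-4 K/W
R_total = 0.008079 K/W
Q = ΔT/R_total = 33/0.008079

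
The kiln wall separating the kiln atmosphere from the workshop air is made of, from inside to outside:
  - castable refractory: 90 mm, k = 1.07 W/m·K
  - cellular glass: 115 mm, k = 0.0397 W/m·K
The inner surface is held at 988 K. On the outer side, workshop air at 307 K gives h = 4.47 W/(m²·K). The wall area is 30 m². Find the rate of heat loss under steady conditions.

Q ≈ 6380 W

Using the resistance-network approach (series):
R_castable refractory = L/(kA) = 0.09/(1.07×30) = 0.002804 K/W
R_cellular glass = L/(kA) = 0.115/(0.0397×30) = 0.09656 K/W
R_outer film = 1/(h_o·A) = 1/(4.47×30) = 0.007457 K/W
R_total = 0.1068 K/W
Q = ΔT / R_total = 681 / 0.1068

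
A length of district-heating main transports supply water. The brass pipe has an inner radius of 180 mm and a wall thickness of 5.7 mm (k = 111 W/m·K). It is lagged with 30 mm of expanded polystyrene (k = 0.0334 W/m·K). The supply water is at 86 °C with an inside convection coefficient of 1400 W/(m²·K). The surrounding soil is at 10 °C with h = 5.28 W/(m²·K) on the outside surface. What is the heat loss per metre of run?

q′ ≈ 89 W/m

Radial resistances (cylindrical: R_cond = ln(r_o/r_i)/(2πkL), R_conv = 1/(h·2πrL)):
R_inner film = 1/(h_i·2πr₁L) = 1/(1400×2π×0.18×1) = 6.316×10^-4 K/W
R_brass pipe wall = ln(185.7/180)/(2π×111×1) = 4.47×10^-5 K/W
R_expanded polystyrene = ln(215.7/185.7)/(2π×0.0334×1) = 0.7136 K/W
R_outer film = 1/(h_o·2πr_oL) = 1/(5.28×2π×0.2157×1) = 0.1397 K/W
R_total = 0.854 K/W
Q = ΔT/R_total = 76/0.854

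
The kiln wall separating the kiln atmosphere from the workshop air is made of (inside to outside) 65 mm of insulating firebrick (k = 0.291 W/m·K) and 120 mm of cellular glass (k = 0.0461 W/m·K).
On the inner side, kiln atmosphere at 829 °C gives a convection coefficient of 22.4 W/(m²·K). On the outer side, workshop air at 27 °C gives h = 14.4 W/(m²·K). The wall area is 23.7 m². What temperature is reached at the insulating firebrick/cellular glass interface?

T ≈ 756 °C

Model the wall as resistances in series:
R_inner film = 1/(h_i·A) = 1/(22.4×23.7) = 0.001884 K/W
R_insulating firebrick = L/(kA) = 0.065/(0.291×23.7) = 0.009425 K/W
R_cellular glass = L/(kA) = 0.12/(0.0461×23.7) = 0.1098 K/W
R_outer film = 1/(h_o·A) = 1/(14.4×23.7) = 0.00293 K/W
R_total = 0.1241 K/W;  Q = ΔT/R_total = 802/0.1241 = 6464 W
T_interface = T_inner − Q·ΣR(inner→interface) = 829 − 6460×0.01131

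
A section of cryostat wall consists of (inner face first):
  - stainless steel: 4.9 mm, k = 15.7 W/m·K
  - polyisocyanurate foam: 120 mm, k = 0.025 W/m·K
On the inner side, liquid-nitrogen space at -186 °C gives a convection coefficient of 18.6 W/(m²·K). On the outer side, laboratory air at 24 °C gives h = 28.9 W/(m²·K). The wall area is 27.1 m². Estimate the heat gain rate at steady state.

Series thermal resistances:
R_inner film = 1/(h_i·A) = 1/(18.6×27.1) = 0.001984 K/W
R_stainless steel = L/(kA) = 0.0049/(15.7×27.1) = 1.152×10^-5 K/W
R_polyisocyanurate foam = L/(kA) = 0.12/(0.025×27.1) = 0.1771 K/W
R_outer film = 1/(h_o·A) = 1/(28.9×27.1) = 0.001277 K/W
R_total = 0.1804 K/W
Q = ΔT / R_total = 210 / 0.1804

Q ≈ 1160 W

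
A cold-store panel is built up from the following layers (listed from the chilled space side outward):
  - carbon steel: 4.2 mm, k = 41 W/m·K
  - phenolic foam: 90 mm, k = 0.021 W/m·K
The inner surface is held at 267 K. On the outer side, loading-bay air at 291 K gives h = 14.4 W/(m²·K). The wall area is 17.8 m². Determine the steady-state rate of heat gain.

Q ≈ 98.1 W

Using the resistance-network approach (series):
R_carbon steel = L/(kA) = 0.0042/(41×17.8) = 5.755×10^-6 K/W
R_phenolic foam = L/(kA) = 0.09/(0.021×17.8) = 0.2408 K/W
R_outer film = 1/(h_o·A) = 1/(14.4×17.8) = 0.003901 K/W
R_total = 0.2447 K/W
Q = ΔT / R_total = 24 / 0.2447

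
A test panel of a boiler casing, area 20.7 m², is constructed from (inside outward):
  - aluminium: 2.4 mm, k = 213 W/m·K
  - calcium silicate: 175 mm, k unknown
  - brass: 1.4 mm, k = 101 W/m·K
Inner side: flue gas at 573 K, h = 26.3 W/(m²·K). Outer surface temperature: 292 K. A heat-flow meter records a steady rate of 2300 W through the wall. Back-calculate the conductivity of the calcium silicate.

k ≈ 0.0703 W/(m·K)

Treating each layer as a thermal resistance in series:
R_inner film = 1/(h_i·A) = 1/(26.3×20.7) = 0.001837 K/W
R_aluminium = L/(kA) = 0.0024/(213×20.7) = 5.443×10^-7 K/W
R_brass = L/(kA) = 0.0014/(101×20.7) = 6.696×10^-7 K/W
Sum of known resistances R_other = 0.001838 K/W
Total R = ΔT/Q = 281/2300 = 0.1222 K/W
R_calcium silicate = R_total − R_other = 0.1203 K/W
k = L/(R·A) = 0.175/(0.1203×20.7)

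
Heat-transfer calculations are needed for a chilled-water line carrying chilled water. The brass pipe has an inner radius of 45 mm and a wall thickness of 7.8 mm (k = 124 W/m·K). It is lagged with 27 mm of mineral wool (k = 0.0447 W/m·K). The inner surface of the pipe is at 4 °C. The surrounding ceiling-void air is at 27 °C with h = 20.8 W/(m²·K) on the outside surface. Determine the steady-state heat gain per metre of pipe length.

q′ ≈ 14.7 W/m

Treating each annulus and film as a series resistance:
R_brass pipe wall = ln(52.8/45)/(2π×124×1) = 2.052×10^-4 K/W
R_mineral wool = ln(79.8/52.8)/(2π×0.0447×1) = 1.471 K/W
R_outer film = 1/(h_o·2πr_oL) = 1/(20.8×2π×0.0798×1) = 0.09589 K/W
R_total = 1.567 K/W
Q = ΔT/R_total = 23/1.567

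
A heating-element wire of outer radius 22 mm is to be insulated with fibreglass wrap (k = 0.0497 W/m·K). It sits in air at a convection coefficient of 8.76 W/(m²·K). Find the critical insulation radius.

r_cr ≈ 5.67 mm

For a cylinder r_cr = k/h = 0.0497/8.76
r_cr = 5.67 mm; since the bare radius (22 mm) is above r_cr, any added insulation will reduce heat loss.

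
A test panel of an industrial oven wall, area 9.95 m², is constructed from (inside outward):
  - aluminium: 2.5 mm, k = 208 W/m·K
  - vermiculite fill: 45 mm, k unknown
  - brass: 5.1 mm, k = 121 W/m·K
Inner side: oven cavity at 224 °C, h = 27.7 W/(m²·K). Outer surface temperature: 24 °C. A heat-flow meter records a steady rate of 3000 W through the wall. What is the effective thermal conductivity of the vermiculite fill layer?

Series thermal resistances:
R_inner film = 1/(h_i·A) = 1/(27.7×9.95) = 0.003628 K/W
R_aluminium = L/(kA) = 0.0025/(208×9.95) = 1.208×10^-6 K/W
R_brass = L/(kA) = 0.0051/(121×9.95) = 4.236×10^-6 K/W
Sum of known resistances R_other = 0.003634 K/W
Total R = ΔT/Q = 200/3000 = 0.06667 K/W
R_vermiculite fill = R_total − R_other = 0.06303 K/W
k = L/(R·A) = 0.045/(0.06303×9.95)

k ≈ 0.0717 W/(m·K)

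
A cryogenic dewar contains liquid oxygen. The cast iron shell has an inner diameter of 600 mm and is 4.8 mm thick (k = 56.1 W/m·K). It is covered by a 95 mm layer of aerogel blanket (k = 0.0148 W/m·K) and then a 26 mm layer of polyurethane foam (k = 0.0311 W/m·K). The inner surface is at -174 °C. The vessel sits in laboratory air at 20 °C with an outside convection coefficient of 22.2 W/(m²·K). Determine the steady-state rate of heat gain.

Each spherical layer contributes R = (1/r_i − 1/r_o)/(4πk):
R_cast iron shell = (1/0.3 − 1/0.3048)/(4π×56.1) = 7.446×10^-5 K/W
R_aerogel blanket = (1/0.3048 − 1/0.3998)/(4π×0.0148) = 4.192 K/W
R_polyurethane foam = (1/0.3998 − 1/0.4258)/(4π×0.0311) = 0.3908 K/W
R_outer film = 1/(h·4πr_o²) = 1/(22.2×4π×0.4258²) = 0.01977 K/W
R_total = 4.602 K/W
Q = ΔT/R_total = 194/4.602

Q ≈ 42.2 W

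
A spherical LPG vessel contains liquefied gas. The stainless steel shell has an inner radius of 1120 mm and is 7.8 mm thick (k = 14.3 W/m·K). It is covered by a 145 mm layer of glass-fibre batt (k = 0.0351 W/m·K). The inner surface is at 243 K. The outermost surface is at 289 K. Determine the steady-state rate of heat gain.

For a spherical shell R = (1/r₁ − 1/r₂)/(4πk); film R = 1/(h·4πr²). In series:
R_stainless steel shell = (1/1.12 − 1/1.1278)/(4π×14.3) = 3.436×10^-5 K/W
R_glass-fibre batt = (1/1.1278 − 1/1.2728)/(4π×0.0351) = 0.229 K/W
R_total = 0.229 K/W
Q = ΔT/R_total = 46/0.229

Q ≈ 201 W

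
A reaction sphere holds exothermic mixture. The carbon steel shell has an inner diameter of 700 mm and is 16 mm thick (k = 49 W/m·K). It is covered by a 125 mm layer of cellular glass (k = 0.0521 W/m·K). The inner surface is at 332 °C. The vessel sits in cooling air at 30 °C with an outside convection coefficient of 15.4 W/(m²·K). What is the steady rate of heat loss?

Q ≈ 279 W

Radial (spherical) resistances in series:
R_carbon steel shell = (1/0.35 − 1/0.366)/(4π×49) = 2.028×10^-4 K/W
R_cellular glass = (1/0.366 − 1/0.491)/(4π×0.0521) = 1.062 K/W
R_outer film = 1/(h·4πr_o²) = 1/(15.4×4π×0.491²) = 0.02143 K/W
R_total = 1.084 K/W
Q = ΔT/R_total = 302/1.084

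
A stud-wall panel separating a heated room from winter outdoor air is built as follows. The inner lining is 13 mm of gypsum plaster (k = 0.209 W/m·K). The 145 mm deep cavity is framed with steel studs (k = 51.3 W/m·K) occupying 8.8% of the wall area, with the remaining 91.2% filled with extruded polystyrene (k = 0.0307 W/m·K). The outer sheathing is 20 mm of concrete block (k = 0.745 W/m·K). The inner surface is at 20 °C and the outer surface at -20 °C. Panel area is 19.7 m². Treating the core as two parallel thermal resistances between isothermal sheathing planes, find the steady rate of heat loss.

Sheathing layers in series; stud and cavity paths in parallel between them.
R_inner = 0.013/(0.209×19.7) = 0.003157 K/W
R_stud  = 0.145/(51.3×0.088×19.7) = 0.00163 K/W
R_cav   = 0.145/(0.0307×0.912×19.7) = 0.2629 K/W
1/R_core = 1/R_stud + 1/R_cav → R_core = 0.00162 K/W
R_outer = 0.02/(0.745×19.7) = 0.001363 K/W
R_total = 0.006141 K/W
Q = ΔT/R_total = 40/0.006141

Q ≈ 6510 W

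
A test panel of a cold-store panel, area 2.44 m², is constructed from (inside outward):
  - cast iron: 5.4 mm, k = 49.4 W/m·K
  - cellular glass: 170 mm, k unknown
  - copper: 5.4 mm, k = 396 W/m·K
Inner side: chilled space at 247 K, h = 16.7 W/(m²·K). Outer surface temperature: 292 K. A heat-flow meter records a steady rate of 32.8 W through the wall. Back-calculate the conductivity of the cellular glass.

k ≈ 0.0517 W/(m·K)

Series thermal resistances:
R_inner film = 1/(h_i·A) = 1/(16.7×2.44) = 0.02454 K/W
R_cast iron = L/(kA) = 0.0054/(49.4×2.44) = 4.48×10^-5 K/W
R_copper = L/(kA) = 0.0054/(396×2.44) = 5.589×10^-6 K/W
Sum of known resistances R_other = 0.02459 K/W
Total R = ΔT/Q = 45/32.8 = 1.372 K/W
R_cellular glass = R_total − R_other = 1.347 K/W
k = L/(R·A) = 0.17/(1.347×2.44)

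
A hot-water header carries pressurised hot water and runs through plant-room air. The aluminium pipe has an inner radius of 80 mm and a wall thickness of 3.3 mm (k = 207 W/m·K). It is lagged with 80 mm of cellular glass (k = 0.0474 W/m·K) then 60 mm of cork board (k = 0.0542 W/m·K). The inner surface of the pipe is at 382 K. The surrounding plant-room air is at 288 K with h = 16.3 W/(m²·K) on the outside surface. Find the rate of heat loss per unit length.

q′ ≈ 29.2 W/m

Cylindrical conduction, so R = ln(r₂/r₁)/(2πkL) per layer, in series:
R_aluminium pipe wall = ln(83.3/80)/(2π×207×1) = 3.108×10^-5 K/W
R_cellular glass = ln(163.3/83.3)/(2π×0.0474×1) = 2.26 K/W
R_cork board = ln(223.3/163.3)/(2π×0.0542×1) = 0.9189 K/W
R_outer film = 1/(h_o·2πr_oL) = 1/(16.3×2π×0.2233×1) = 0.04373 K/W
R_total = 3.223 K/W
Q = ΔT/R_total = 94/3.223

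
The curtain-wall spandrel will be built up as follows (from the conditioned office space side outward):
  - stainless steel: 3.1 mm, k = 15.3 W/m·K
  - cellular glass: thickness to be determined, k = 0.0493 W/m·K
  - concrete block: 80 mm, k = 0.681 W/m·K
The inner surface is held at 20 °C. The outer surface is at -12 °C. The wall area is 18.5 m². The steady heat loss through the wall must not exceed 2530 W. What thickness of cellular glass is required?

Treating each layer as a thermal resistance in series:
R_stainless steel = L/(kA) = 0.0031/(15.3×18.5) = 1.095×10^-5 K/W
R_concrete block = L/(kA) = 0.08/(0.681×18.5) = 0.00635 K/W
Sum of the known resistances R_other = 0.006361 K/W
Required total resistance R_tot = ΔT/Q_allow = 32/2530 = 0.01265 K/W
R_cellular glass = R_tot − R_other = 0.006287 K/W
L = R·k·A = 0.006287×0.0493×18.5

L ≈ 5.73 mm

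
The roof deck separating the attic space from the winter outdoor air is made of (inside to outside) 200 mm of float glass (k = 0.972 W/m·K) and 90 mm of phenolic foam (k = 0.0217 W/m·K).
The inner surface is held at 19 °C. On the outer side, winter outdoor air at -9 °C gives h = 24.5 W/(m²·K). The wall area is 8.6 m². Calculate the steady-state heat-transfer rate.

Q ≈ 54.8 W

Treating each layer as a thermal resistance in series:
R_float glass = L/(kA) = 0.2/(0.972×8.6) = 0.02393 K/W
R_phenolic foam = L/(kA) = 0.09/(0.0217×8.6) = 0.4823 K/W
R_outer film = 1/(h_o·A) = 1/(24.5×8.6) = 0.004746 K/W
R_total = 0.5109 K/W
Q = ΔT / R_total = 28 / 0.5109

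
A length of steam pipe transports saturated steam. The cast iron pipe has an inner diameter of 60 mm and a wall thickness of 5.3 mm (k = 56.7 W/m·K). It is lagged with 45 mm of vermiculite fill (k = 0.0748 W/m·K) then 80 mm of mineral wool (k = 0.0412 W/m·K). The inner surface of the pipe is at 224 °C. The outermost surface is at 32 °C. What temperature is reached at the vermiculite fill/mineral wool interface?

Radial resistances (cylindrical: R_cond = ln(r_o/r_i)/(2πkL), R_conv = 1/(h·2πrL)):
R_cast iron pipe wall = ln(35.3/30)/(2π×56.7×1) = 4.567×10^-4 K/W
R_vermiculite fill = ln(80.3/35.3)/(2π×0.0748×1) = 1.749 K/W
R_mineral wool = ln(160.3/80.3)/(2π×0.0412×1) = 2.67 K/W
R_total = 4.42 K/W
Q = ΔT/R_total = 192/4.42
Q = 43.4 W/m
T_interface = T_inner − Q·ΣR(inner→interface) = 224 − 43.4×1.749

T ≈ 148 °C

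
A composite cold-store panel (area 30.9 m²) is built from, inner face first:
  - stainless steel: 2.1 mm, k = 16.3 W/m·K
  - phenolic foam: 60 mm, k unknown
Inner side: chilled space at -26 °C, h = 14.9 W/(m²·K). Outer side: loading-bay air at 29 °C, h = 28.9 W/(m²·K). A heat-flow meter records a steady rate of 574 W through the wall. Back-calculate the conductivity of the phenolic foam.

Treating each layer as a thermal resistance in series:
R_inner film = 1/(h_i·A) = 1/(14.9×30.9) = 0.002172 K/W
R_stainless steel = L/(kA) = 0.0021/(16.3×30.9) = 4.169×10^-6 K/W
R_outer film = 1/(h_o·A) = 1/(28.9×30.9) = 0.00112 K/W
Sum of known resistances R_other = 0.003296 K/W
Total R = ΔT/Q = 55/574 = 0.09582 K/W
R_phenolic foam = R_total − R_other = 0.09252 K/W
k = L/(R·A) = 0.06/(0.09252×30.9)

k ≈ 0.021 W/(m·K)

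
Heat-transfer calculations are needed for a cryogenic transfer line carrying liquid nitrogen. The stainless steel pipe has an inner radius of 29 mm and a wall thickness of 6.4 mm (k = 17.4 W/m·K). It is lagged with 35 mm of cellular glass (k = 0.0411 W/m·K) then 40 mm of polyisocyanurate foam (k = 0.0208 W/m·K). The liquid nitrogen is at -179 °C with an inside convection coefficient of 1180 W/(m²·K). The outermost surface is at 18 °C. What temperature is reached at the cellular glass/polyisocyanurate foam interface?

For a radial system each layer contributes R = ln(r_out/r_in)/(2πkL); films add R = 1/(hA).
R_inner film = 1/(h_i·2πr₁L) = 1/(1180×2π×0.029×1) = 0.004651 K/W
R_stainless steel pipe wall = ln(35.4/29)/(2π×17.4×1) = 0.001824 K/W
R_cellular glass = ln(70.4/35.4)/(2π×0.0411×1) = 2.662 K/W
R_polyisocyanurate foam = ln(110.4/70.4)/(2π×0.0208×1) = 3.443 K/W
R_total = 6.111 K/W
Q = ΔT/R_total = 197/6.111
Q = 32.2 W/m
T_interface = T_inner + Q·ΣR(inner→interface) = -179 + 32.2×2.669

T ≈ -93 °C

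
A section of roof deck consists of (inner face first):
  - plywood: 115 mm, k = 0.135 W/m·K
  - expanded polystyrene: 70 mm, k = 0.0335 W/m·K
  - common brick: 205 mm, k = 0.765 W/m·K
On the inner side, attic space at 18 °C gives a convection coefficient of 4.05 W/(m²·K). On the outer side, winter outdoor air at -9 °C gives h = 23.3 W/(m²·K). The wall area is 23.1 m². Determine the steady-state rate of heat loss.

Model the wall as resistances in series:
R_inner film = 1/(h_i·A) = 1/(4.05×23.1) = 0.01069 K/W
R_plywood = L/(kA) = 0.115/(0.135×23.1) = 0.03688 K/W
R_expanded polystyrene = L/(kA) = 0.07/(0.0335×23.1) = 0.09046 K/W
R_common brick = L/(kA) = 0.205/(0.765×23.1) = 0.0116 K/W
R_outer film = 1/(h_o·A) = 1/(23.3×23.1) = 0.001858 K/W
R_total = 0.1515 K/W
Q = ΔT / R_total = 27 / 0.1515

Q ≈ 178 W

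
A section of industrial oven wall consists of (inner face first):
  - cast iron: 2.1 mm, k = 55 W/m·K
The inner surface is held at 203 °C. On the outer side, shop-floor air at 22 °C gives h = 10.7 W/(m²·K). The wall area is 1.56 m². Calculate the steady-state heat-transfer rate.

Series thermal resistances:
R_cast iron = L/(kA) = 0.0021/(55×1.56) = 2.448×10^-5 K/W
R_outer film = 1/(h_o·A) = 1/(10.7×1.56) = 0.05991 K/W
R_total = 0.05993 K/W
Q = ΔT / R_total = 181 / 0.05993

Q ≈ 3020 W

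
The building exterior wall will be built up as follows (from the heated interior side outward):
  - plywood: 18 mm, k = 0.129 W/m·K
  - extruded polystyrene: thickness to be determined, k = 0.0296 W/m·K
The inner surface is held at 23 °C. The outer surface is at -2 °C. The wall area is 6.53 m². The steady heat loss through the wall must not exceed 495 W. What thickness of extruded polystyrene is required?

L ≈ 5.63 mm

Treating each layer as a thermal resistance in series:
R_plywood = L/(kA) = 0.018/(0.129×6.53) = 0.02137 K/W
Sum of the known resistances R_other = 0.02137 K/W
Required total resistance R_tot = ΔT/Q_allow = 25/495 = 0.05051 K/W
R_extruded polystyrene = R_tot − R_other = 0.02914 K/W
L = R·k·A = 0.02914×0.0296×6.53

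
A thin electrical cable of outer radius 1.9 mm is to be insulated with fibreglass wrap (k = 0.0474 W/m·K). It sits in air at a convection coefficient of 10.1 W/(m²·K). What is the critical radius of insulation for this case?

r_cr ≈ 4.69 mm

For a cylinder r_cr = k/h = 0.0474/10.1
r_cr = 4.69 mm; since the bare radius (1.9 mm) is below r_cr, adding a thin layer of insulation will *increase* heat loss.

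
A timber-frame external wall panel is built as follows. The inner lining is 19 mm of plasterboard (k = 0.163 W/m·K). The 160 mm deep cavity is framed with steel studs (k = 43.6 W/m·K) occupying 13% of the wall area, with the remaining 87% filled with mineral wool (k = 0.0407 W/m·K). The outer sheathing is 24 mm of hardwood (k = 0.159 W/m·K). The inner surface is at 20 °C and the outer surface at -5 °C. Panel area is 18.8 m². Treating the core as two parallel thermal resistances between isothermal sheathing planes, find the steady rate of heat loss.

Sheathing layers in series; stud and cavity paths in parallel between them.
R_inner = 0.019/(0.163×18.8) = 0.0062 K/W
R_stud  = 0.16/(43.6×0.13×18.8) = 0.001502 K/W
R_cav   = 0.16/(0.0407×0.87×18.8) = 0.2404 K/W
1/R_core = 1/R_stud + 1/R_cav → R_core = 0.001492 K/W
R_outer = 0.024/(0.159×18.8) = 0.008029 K/W
R_total = 0.01572 K/W
Q = ΔT/R_total = 25/0.01572

Q ≈ 1590 W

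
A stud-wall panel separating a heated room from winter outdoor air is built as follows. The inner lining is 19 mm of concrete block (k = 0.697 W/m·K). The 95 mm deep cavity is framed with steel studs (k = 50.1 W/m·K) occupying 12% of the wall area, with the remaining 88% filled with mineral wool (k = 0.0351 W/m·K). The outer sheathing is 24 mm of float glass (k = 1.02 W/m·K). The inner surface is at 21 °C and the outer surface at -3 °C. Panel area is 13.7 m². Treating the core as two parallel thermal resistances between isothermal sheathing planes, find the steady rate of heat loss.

Q ≈ 4940 W

Sheathing layers in series; stud and cavity paths in parallel between them.
R_inner = 0.019/(0.697×13.7) = 0.00199 K/W
R_stud  = 0.095/(50.1×0.12×13.7) = 0.001153 K/W
R_cav   = 0.095/(0.0351×0.88×13.7) = 0.2245 K/W
1/R_core = 1/R_stud + 1/R_cav → R_core = 0.001148 K/W
R_outer = 0.024/(1.02×13.7) = 0.001717 K/W
R_total = 0.004855 K/W
Q = ΔT/R_total = 24/0.004855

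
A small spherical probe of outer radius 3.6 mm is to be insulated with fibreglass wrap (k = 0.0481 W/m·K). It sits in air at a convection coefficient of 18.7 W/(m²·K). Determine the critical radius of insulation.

r_cr ≈ 5.14 mm

For a sphere r_cr = 2k/h = 2×0.0481/18.7
r_cr = 5.14 mm; since the bare radius (3.6 mm) is below r_cr, adding a thin layer of insulation will *increase* heat loss.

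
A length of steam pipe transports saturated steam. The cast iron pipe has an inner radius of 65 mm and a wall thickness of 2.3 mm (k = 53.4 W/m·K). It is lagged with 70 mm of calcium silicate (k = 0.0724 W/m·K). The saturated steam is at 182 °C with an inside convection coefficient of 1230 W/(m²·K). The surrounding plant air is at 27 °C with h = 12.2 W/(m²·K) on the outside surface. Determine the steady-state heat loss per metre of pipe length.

q′ ≈ 93.1 W/m

For a radial system each layer contributes R = ln(r_out/r_in)/(2πkL); films add R = 1/(hA).
R_inner film = 1/(h_i·2πr₁L) = 1/(1230×2π×0.065×1) = 0.001991 K/W
R_cast iron pipe wall = ln(67.3/65)/(2π×53.4×1) = 1.036×10^-4 K/W
R_calcium silicate = ln(137.3/67.3)/(2π×0.0724×1) = 1.567 K/W
R_outer film = 1/(h_o·2πr_oL) = 1/(12.2×2π×0.1373×1) = 0.09501 K/W
R_total = 1.664 K/W
Q = ΔT/R_total = 155/1.664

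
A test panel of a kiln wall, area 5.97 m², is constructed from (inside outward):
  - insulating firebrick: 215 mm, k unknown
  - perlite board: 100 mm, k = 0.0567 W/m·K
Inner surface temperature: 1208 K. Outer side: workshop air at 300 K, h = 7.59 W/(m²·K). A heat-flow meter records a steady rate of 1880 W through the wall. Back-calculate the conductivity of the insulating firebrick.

Using the resistance-network approach (series):
R_perlite board = L/(kA) = 0.1/(0.0567×5.97) = 0.2954 K/W
R_outer film = 1/(h_o·A) = 1/(7.59×5.97) = 0.02207 K/W
Sum of known resistances R_other = 0.3175 K/W
Total R = ΔT/Q = 908/1880 = 0.483 K/W
R_insulating firebrick = R_total − R_other = 0.1655 K/W
k = L/(R·A) = 0.215/(0.1655×5.97)

k ≈ 0.218 W/(m·K)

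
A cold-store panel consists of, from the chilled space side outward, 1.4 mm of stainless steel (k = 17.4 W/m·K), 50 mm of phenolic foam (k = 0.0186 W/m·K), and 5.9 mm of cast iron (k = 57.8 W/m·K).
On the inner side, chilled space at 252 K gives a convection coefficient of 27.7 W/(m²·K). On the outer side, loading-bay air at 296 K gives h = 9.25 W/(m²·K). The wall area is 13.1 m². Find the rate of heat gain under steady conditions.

Q ≈ 203 W

Model the wall as resistances in series:
R_inner film = 1/(h_i·A) = 1/(27.7×13.1) = 0.002756 K/W
R_stainless steel = L/(kA) = 0.0014/(17.4×13.1) = 6.142×10^-6 K/W
R_phenolic foam = L/(kA) = 0.05/(0.0186×13.1) = 0.2052 K/W
R_cast iron = L/(kA) = 0.0059/(57.8×13.1) = 7.792×10^-6 K/W
R_outer film = 1/(h_o·A) = 1/(9.25×13.1) = 0.008253 K/W
R_total = 0.2162 K/W
Q = ΔT / R_total = 44 / 0.2162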